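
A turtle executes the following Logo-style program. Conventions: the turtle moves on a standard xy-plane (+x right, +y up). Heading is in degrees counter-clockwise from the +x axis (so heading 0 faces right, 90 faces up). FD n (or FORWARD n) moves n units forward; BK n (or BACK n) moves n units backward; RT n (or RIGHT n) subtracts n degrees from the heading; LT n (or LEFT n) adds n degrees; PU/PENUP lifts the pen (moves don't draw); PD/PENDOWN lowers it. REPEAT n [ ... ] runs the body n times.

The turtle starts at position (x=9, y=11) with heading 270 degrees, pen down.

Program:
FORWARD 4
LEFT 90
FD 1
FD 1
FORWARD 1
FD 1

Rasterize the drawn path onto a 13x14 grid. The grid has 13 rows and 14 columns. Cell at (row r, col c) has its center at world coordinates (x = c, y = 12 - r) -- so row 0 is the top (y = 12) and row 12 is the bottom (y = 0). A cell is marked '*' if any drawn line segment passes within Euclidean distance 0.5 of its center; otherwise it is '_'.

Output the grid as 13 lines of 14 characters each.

Segment 0: (9,11) -> (9,7)
Segment 1: (9,7) -> (10,7)
Segment 2: (10,7) -> (11,7)
Segment 3: (11,7) -> (12,7)
Segment 4: (12,7) -> (13,7)

Answer: ______________
_________*____
_________*____
_________*____
_________*____
_________*****
______________
______________
______________
______________
______________
______________
______________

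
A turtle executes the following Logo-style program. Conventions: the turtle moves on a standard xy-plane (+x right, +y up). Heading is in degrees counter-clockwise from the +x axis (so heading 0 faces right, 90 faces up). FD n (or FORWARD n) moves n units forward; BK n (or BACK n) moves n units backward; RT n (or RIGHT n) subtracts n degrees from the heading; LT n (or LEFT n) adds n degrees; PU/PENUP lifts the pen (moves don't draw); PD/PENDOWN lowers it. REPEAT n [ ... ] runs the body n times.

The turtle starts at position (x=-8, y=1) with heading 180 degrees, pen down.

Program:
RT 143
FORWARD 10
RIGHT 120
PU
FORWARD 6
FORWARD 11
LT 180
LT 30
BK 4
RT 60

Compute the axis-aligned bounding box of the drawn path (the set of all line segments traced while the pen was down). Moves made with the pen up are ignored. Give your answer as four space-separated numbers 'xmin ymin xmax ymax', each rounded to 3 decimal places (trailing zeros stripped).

Answer: -8 1 -0.014 7.018

Derivation:
Executing turtle program step by step:
Start: pos=(-8,1), heading=180, pen down
RT 143: heading 180 -> 37
FD 10: (-8,1) -> (-0.014,7.018) [heading=37, draw]
RT 120: heading 37 -> 277
PU: pen up
FD 6: (-0.014,7.018) -> (0.718,1.063) [heading=277, move]
FD 11: (0.718,1.063) -> (2.058,-9.855) [heading=277, move]
LT 180: heading 277 -> 97
LT 30: heading 97 -> 127
BK 4: (2.058,-9.855) -> (4.465,-13.05) [heading=127, move]
RT 60: heading 127 -> 67
Final: pos=(4.465,-13.05), heading=67, 1 segment(s) drawn

Segment endpoints: x in {-8, -0.014}, y in {1, 7.018}
xmin=-8, ymin=1, xmax=-0.014, ymax=7.018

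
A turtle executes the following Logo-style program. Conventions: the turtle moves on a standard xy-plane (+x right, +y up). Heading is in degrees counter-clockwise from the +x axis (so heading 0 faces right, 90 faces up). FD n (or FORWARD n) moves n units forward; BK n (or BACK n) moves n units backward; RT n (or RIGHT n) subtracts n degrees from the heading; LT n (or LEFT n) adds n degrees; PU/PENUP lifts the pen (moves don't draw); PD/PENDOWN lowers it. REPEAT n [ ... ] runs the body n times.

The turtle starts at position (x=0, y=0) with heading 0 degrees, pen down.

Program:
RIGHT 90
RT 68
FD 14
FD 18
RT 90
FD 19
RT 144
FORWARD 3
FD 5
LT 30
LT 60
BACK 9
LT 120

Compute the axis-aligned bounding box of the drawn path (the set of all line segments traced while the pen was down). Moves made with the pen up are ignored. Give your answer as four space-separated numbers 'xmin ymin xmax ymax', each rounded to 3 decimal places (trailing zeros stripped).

Answer: -36.787 -11.987 0 5.629

Derivation:
Executing turtle program step by step:
Start: pos=(0,0), heading=0, pen down
RT 90: heading 0 -> 270
RT 68: heading 270 -> 202
FD 14: (0,0) -> (-12.981,-5.244) [heading=202, draw]
FD 18: (-12.981,-5.244) -> (-29.67,-11.987) [heading=202, draw]
RT 90: heading 202 -> 112
FD 19: (-29.67,-11.987) -> (-36.787,5.629) [heading=112, draw]
RT 144: heading 112 -> 328
FD 3: (-36.787,5.629) -> (-34.243,4.039) [heading=328, draw]
FD 5: (-34.243,4.039) -> (-30.003,1.39) [heading=328, draw]
LT 30: heading 328 -> 358
LT 60: heading 358 -> 58
BK 9: (-30.003,1.39) -> (-34.772,-6.243) [heading=58, draw]
LT 120: heading 58 -> 178
Final: pos=(-34.772,-6.243), heading=178, 6 segment(s) drawn

Segment endpoints: x in {-36.787, -34.772, -34.243, -30.003, -29.67, -12.981, 0}, y in {-11.987, -6.243, -5.244, 0, 1.39, 4.039, 5.629}
xmin=-36.787, ymin=-11.987, xmax=0, ymax=5.629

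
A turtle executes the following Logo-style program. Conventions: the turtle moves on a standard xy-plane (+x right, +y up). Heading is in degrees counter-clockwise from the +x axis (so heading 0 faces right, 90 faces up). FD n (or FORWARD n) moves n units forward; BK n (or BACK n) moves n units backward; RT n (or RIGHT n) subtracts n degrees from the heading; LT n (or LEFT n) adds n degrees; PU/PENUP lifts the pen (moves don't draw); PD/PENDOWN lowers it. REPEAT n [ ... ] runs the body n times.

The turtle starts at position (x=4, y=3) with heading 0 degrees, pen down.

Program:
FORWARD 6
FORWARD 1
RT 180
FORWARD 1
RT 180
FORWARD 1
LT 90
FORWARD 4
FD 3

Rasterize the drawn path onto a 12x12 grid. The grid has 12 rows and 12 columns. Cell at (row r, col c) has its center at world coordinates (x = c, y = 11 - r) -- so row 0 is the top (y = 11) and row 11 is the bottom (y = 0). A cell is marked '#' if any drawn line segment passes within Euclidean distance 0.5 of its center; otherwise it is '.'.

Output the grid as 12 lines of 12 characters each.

Answer: ............
...........#
...........#
...........#
...........#
...........#
...........#
...........#
....########
............
............
............

Derivation:
Segment 0: (4,3) -> (10,3)
Segment 1: (10,3) -> (11,3)
Segment 2: (11,3) -> (10,3)
Segment 3: (10,3) -> (11,3)
Segment 4: (11,3) -> (11,7)
Segment 5: (11,7) -> (11,10)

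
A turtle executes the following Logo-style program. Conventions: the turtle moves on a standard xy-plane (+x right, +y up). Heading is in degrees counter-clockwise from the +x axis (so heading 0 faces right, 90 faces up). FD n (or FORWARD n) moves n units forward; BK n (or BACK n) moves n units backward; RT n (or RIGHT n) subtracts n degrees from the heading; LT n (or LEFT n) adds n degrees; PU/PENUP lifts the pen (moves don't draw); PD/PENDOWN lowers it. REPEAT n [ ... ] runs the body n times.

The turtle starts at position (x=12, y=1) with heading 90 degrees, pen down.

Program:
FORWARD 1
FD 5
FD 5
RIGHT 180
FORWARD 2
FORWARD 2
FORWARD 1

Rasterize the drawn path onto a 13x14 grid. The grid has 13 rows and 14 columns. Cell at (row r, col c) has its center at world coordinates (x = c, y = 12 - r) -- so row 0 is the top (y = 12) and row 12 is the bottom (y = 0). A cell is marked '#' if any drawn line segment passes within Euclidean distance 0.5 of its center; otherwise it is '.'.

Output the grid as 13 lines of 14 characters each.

Answer: ............#.
............#.
............#.
............#.
............#.
............#.
............#.
............#.
............#.
............#.
............#.
............#.
..............

Derivation:
Segment 0: (12,1) -> (12,2)
Segment 1: (12,2) -> (12,7)
Segment 2: (12,7) -> (12,12)
Segment 3: (12,12) -> (12,10)
Segment 4: (12,10) -> (12,8)
Segment 5: (12,8) -> (12,7)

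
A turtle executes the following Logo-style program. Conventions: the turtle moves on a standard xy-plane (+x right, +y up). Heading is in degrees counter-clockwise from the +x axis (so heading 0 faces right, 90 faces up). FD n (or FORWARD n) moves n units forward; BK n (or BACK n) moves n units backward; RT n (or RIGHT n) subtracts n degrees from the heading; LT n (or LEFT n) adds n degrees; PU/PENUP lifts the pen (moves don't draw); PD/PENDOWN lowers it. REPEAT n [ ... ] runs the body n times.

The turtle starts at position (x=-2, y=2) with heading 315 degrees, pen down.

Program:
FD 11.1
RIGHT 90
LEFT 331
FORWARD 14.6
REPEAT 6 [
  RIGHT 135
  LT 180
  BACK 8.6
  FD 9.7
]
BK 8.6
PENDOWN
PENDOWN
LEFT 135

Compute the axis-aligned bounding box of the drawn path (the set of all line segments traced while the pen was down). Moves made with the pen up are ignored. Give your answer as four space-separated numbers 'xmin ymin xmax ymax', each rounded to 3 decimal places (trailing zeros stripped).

Executing turtle program step by step:
Start: pos=(-2,2), heading=315, pen down
FD 11.1: (-2,2) -> (5.849,-5.849) [heading=315, draw]
RT 90: heading 315 -> 225
LT 331: heading 225 -> 196
FD 14.6: (5.849,-5.849) -> (-8.186,-9.873) [heading=196, draw]
REPEAT 6 [
  -- iteration 1/6 --
  RT 135: heading 196 -> 61
  LT 180: heading 61 -> 241
  BK 8.6: (-8.186,-9.873) -> (-4.016,-2.351) [heading=241, draw]
  FD 9.7: (-4.016,-2.351) -> (-8.719,-10.835) [heading=241, draw]
  -- iteration 2/6 --
  RT 135: heading 241 -> 106
  LT 180: heading 106 -> 286
  BK 8.6: (-8.719,-10.835) -> (-11.089,-2.568) [heading=286, draw]
  FD 9.7: (-11.089,-2.568) -> (-8.416,-11.893) [heading=286, draw]
  -- iteration 3/6 --
  RT 135: heading 286 -> 151
  LT 180: heading 151 -> 331
  BK 8.6: (-8.416,-11.893) -> (-15.937,-7.723) [heading=331, draw]
  FD 9.7: (-15.937,-7.723) -> (-7.454,-12.426) [heading=331, draw]
  -- iteration 4/6 --
  RT 135: heading 331 -> 196
  LT 180: heading 196 -> 16
  BK 8.6: (-7.454,-12.426) -> (-15.72,-14.796) [heading=16, draw]
  FD 9.7: (-15.72,-14.796) -> (-6.396,-12.123) [heading=16, draw]
  -- iteration 5/6 --
  RT 135: heading 16 -> 241
  LT 180: heading 241 -> 61
  BK 8.6: (-6.396,-12.123) -> (-10.566,-19.644) [heading=61, draw]
  FD 9.7: (-10.566,-19.644) -> (-5.863,-11.161) [heading=61, draw]
  -- iteration 6/6 --
  RT 135: heading 61 -> 286
  LT 180: heading 286 -> 106
  BK 8.6: (-5.863,-11.161) -> (-3.492,-19.428) [heading=106, draw]
  FD 9.7: (-3.492,-19.428) -> (-6.166,-10.103) [heading=106, draw]
]
BK 8.6: (-6.166,-10.103) -> (-3.796,-18.37) [heading=106, draw]
PD: pen down
PD: pen down
LT 135: heading 106 -> 241
Final: pos=(-3.796,-18.37), heading=241, 15 segment(s) drawn

Segment endpoints: x in {-15.937, -15.72, -11.089, -10.566, -8.719, -8.416, -8.186, -7.454, -6.396, -6.166, -5.863, -4.016, -3.796, -3.492, -2, 5.849}, y in {-19.644, -19.428, -18.37, -14.796, -12.426, -12.123, -11.893, -11.161, -10.835, -10.103, -9.873, -7.723, -5.849, -2.568, -2.351, 2}
xmin=-15.937, ymin=-19.644, xmax=5.849, ymax=2

Answer: -15.937 -19.644 5.849 2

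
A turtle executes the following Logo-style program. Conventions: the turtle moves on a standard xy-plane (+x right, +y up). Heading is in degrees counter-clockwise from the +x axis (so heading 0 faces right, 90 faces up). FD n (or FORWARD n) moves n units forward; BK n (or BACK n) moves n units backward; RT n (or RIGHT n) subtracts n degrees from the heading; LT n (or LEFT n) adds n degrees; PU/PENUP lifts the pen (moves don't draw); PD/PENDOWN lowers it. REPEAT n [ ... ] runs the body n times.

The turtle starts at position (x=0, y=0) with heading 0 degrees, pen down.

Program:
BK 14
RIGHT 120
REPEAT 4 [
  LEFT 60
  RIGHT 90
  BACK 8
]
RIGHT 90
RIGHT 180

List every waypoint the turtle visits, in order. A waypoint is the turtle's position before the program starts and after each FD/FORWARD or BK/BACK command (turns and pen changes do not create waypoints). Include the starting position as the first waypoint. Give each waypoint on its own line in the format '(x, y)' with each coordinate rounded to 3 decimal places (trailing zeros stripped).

Executing turtle program step by step:
Start: pos=(0,0), heading=0, pen down
BK 14: (0,0) -> (-14,0) [heading=0, draw]
RT 120: heading 0 -> 240
REPEAT 4 [
  -- iteration 1/4 --
  LT 60: heading 240 -> 300
  RT 90: heading 300 -> 210
  BK 8: (-14,0) -> (-7.072,4) [heading=210, draw]
  -- iteration 2/4 --
  LT 60: heading 210 -> 270
  RT 90: heading 270 -> 180
  BK 8: (-7.072,4) -> (0.928,4) [heading=180, draw]
  -- iteration 3/4 --
  LT 60: heading 180 -> 240
  RT 90: heading 240 -> 150
  BK 8: (0.928,4) -> (7.856,0) [heading=150, draw]
  -- iteration 4/4 --
  LT 60: heading 150 -> 210
  RT 90: heading 210 -> 120
  BK 8: (7.856,0) -> (11.856,-6.928) [heading=120, draw]
]
RT 90: heading 120 -> 30
RT 180: heading 30 -> 210
Final: pos=(11.856,-6.928), heading=210, 5 segment(s) drawn
Waypoints (6 total):
(0, 0)
(-14, 0)
(-7.072, 4)
(0.928, 4)
(7.856, 0)
(11.856, -6.928)

Answer: (0, 0)
(-14, 0)
(-7.072, 4)
(0.928, 4)
(7.856, 0)
(11.856, -6.928)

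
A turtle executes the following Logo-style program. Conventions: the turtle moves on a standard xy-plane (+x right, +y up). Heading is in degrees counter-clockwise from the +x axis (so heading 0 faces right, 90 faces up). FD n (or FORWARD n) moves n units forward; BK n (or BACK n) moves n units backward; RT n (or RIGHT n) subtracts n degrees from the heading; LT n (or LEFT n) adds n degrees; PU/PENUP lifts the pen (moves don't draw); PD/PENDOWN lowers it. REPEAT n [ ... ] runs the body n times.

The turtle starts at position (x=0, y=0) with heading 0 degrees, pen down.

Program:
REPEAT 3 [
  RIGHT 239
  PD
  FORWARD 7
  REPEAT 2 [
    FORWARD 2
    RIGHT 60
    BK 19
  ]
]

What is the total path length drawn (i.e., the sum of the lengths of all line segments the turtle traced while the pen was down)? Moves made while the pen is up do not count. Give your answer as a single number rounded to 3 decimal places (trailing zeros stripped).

Answer: 147

Derivation:
Executing turtle program step by step:
Start: pos=(0,0), heading=0, pen down
REPEAT 3 [
  -- iteration 1/3 --
  RT 239: heading 0 -> 121
  PD: pen down
  FD 7: (0,0) -> (-3.605,6) [heading=121, draw]
  REPEAT 2 [
    -- iteration 1/2 --
    FD 2: (-3.605,6) -> (-4.635,7.715) [heading=121, draw]
    RT 60: heading 121 -> 61
    BK 19: (-4.635,7.715) -> (-13.847,-8.903) [heading=61, draw]
    -- iteration 2/2 --
    FD 2: (-13.847,-8.903) -> (-12.877,-7.154) [heading=61, draw]
    RT 60: heading 61 -> 1
    BK 19: (-12.877,-7.154) -> (-31.874,-7.486) [heading=1, draw]
  ]
  -- iteration 2/3 --
  RT 239: heading 1 -> 122
  PD: pen down
  FD 7: (-31.874,-7.486) -> (-35.584,-1.549) [heading=122, draw]
  REPEAT 2 [
    -- iteration 1/2 --
    FD 2: (-35.584,-1.549) -> (-36.643,0.147) [heading=122, draw]
    RT 60: heading 122 -> 62
    BK 19: (-36.643,0.147) -> (-45.563,-16.629) [heading=62, draw]
    -- iteration 2/2 --
    FD 2: (-45.563,-16.629) -> (-44.625,-14.863) [heading=62, draw]
    RT 60: heading 62 -> 2
    BK 19: (-44.625,-14.863) -> (-63.613,-15.526) [heading=2, draw]
  ]
  -- iteration 3/3 --
  RT 239: heading 2 -> 123
  PD: pen down
  FD 7: (-63.613,-15.526) -> (-67.425,-9.656) [heading=123, draw]
  REPEAT 2 [
    -- iteration 1/2 --
    FD 2: (-67.425,-9.656) -> (-68.515,-7.978) [heading=123, draw]
    RT 60: heading 123 -> 63
    BK 19: (-68.515,-7.978) -> (-77.14,-24.907) [heading=63, draw]
    -- iteration 2/2 --
    FD 2: (-77.14,-24.907) -> (-76.233,-23.125) [heading=63, draw]
    RT 60: heading 63 -> 3
    BK 19: (-76.233,-23.125) -> (-95.206,-24.12) [heading=3, draw]
  ]
]
Final: pos=(-95.206,-24.12), heading=3, 15 segment(s) drawn

Segment lengths:
  seg 1: (0,0) -> (-3.605,6), length = 7
  seg 2: (-3.605,6) -> (-4.635,7.715), length = 2
  seg 3: (-4.635,7.715) -> (-13.847,-8.903), length = 19
  seg 4: (-13.847,-8.903) -> (-12.877,-7.154), length = 2
  seg 5: (-12.877,-7.154) -> (-31.874,-7.486), length = 19
  seg 6: (-31.874,-7.486) -> (-35.584,-1.549), length = 7
  seg 7: (-35.584,-1.549) -> (-36.643,0.147), length = 2
  seg 8: (-36.643,0.147) -> (-45.563,-16.629), length = 19
  seg 9: (-45.563,-16.629) -> (-44.625,-14.863), length = 2
  seg 10: (-44.625,-14.863) -> (-63.613,-15.526), length = 19
  seg 11: (-63.613,-15.526) -> (-67.425,-9.656), length = 7
  seg 12: (-67.425,-9.656) -> (-68.515,-7.978), length = 2
  seg 13: (-68.515,-7.978) -> (-77.14,-24.907), length = 19
  seg 14: (-77.14,-24.907) -> (-76.233,-23.125), length = 2
  seg 15: (-76.233,-23.125) -> (-95.206,-24.12), length = 19
Total = 147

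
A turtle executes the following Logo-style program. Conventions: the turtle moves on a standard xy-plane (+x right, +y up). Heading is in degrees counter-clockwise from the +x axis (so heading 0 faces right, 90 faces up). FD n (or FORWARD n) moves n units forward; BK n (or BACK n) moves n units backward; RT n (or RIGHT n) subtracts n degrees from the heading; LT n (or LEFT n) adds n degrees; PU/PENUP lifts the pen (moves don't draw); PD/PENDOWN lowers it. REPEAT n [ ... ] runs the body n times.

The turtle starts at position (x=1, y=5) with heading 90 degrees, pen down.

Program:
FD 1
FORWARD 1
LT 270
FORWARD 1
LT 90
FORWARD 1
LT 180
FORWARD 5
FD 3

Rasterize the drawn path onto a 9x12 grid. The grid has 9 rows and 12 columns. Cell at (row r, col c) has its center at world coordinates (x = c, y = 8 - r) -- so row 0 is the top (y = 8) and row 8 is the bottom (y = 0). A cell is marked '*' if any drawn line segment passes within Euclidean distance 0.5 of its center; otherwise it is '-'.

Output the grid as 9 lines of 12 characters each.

Answer: --*---------
-**---------
-**---------
-**---------
--*---------
--*---------
--*---------
--*---------
--*---------

Derivation:
Segment 0: (1,5) -> (1,6)
Segment 1: (1,6) -> (1,7)
Segment 2: (1,7) -> (2,7)
Segment 3: (2,7) -> (2,8)
Segment 4: (2,8) -> (2,3)
Segment 5: (2,3) -> (2,0)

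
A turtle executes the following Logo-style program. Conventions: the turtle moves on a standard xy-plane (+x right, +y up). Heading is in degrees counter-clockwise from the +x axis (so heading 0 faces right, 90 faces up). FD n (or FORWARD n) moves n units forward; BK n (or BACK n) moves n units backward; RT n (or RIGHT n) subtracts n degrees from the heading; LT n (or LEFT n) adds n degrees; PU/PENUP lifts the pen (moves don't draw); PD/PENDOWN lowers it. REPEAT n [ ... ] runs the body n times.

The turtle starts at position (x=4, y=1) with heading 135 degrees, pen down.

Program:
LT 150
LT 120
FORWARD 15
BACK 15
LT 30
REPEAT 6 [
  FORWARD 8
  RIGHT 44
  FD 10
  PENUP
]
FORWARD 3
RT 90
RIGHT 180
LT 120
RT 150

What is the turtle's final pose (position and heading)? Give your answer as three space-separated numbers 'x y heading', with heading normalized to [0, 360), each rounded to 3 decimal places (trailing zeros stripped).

Executing turtle program step by step:
Start: pos=(4,1), heading=135, pen down
LT 150: heading 135 -> 285
LT 120: heading 285 -> 45
FD 15: (4,1) -> (14.607,11.607) [heading=45, draw]
BK 15: (14.607,11.607) -> (4,1) [heading=45, draw]
LT 30: heading 45 -> 75
REPEAT 6 [
  -- iteration 1/6 --
  FD 8: (4,1) -> (6.071,8.727) [heading=75, draw]
  RT 44: heading 75 -> 31
  FD 10: (6.071,8.727) -> (14.642,13.878) [heading=31, draw]
  PU: pen up
  -- iteration 2/6 --
  FD 8: (14.642,13.878) -> (21.5,17.998) [heading=31, move]
  RT 44: heading 31 -> 347
  FD 10: (21.5,17.998) -> (31.243,15.749) [heading=347, move]
  PU: pen up
  -- iteration 3/6 --
  FD 8: (31.243,15.749) -> (39.038,13.949) [heading=347, move]
  RT 44: heading 347 -> 303
  FD 10: (39.038,13.949) -> (44.485,5.562) [heading=303, move]
  PU: pen up
  -- iteration 4/6 --
  FD 8: (44.485,5.562) -> (48.842,-1.147) [heading=303, move]
  RT 44: heading 303 -> 259
  FD 10: (48.842,-1.147) -> (46.934,-10.963) [heading=259, move]
  PU: pen up
  -- iteration 5/6 --
  FD 8: (46.934,-10.963) -> (45.407,-18.816) [heading=259, move]
  RT 44: heading 259 -> 215
  FD 10: (45.407,-18.816) -> (37.216,-24.552) [heading=215, move]
  PU: pen up
  -- iteration 6/6 --
  FD 8: (37.216,-24.552) -> (30.662,-29.141) [heading=215, move]
  RT 44: heading 215 -> 171
  FD 10: (30.662,-29.141) -> (20.786,-27.576) [heading=171, move]
  PU: pen up
]
FD 3: (20.786,-27.576) -> (17.822,-27.107) [heading=171, move]
RT 90: heading 171 -> 81
RT 180: heading 81 -> 261
LT 120: heading 261 -> 21
RT 150: heading 21 -> 231
Final: pos=(17.822,-27.107), heading=231, 4 segment(s) drawn

Answer: 17.822 -27.107 231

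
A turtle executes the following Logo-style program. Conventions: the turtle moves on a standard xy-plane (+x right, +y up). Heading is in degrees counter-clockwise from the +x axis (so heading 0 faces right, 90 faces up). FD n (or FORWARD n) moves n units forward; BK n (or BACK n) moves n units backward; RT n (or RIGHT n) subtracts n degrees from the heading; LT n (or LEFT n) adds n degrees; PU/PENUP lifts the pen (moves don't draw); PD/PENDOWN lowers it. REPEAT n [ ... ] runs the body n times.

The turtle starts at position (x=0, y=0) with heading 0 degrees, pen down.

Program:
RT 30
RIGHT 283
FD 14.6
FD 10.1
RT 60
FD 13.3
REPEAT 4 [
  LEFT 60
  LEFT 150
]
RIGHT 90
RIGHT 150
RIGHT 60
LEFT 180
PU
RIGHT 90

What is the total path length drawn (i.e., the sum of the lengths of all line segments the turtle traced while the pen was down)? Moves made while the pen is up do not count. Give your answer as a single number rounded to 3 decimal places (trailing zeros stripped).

Executing turtle program step by step:
Start: pos=(0,0), heading=0, pen down
RT 30: heading 0 -> 330
RT 283: heading 330 -> 47
FD 14.6: (0,0) -> (9.957,10.678) [heading=47, draw]
FD 10.1: (9.957,10.678) -> (16.845,18.064) [heading=47, draw]
RT 60: heading 47 -> 347
FD 13.3: (16.845,18.064) -> (29.804,15.073) [heading=347, draw]
REPEAT 4 [
  -- iteration 1/4 --
  LT 60: heading 347 -> 47
  LT 150: heading 47 -> 197
  -- iteration 2/4 --
  LT 60: heading 197 -> 257
  LT 150: heading 257 -> 47
  -- iteration 3/4 --
  LT 60: heading 47 -> 107
  LT 150: heading 107 -> 257
  -- iteration 4/4 --
  LT 60: heading 257 -> 317
  LT 150: heading 317 -> 107
]
RT 90: heading 107 -> 17
RT 150: heading 17 -> 227
RT 60: heading 227 -> 167
LT 180: heading 167 -> 347
PU: pen up
RT 90: heading 347 -> 257
Final: pos=(29.804,15.073), heading=257, 3 segment(s) drawn

Segment lengths:
  seg 1: (0,0) -> (9.957,10.678), length = 14.6
  seg 2: (9.957,10.678) -> (16.845,18.064), length = 10.1
  seg 3: (16.845,18.064) -> (29.804,15.073), length = 13.3
Total = 38

Answer: 38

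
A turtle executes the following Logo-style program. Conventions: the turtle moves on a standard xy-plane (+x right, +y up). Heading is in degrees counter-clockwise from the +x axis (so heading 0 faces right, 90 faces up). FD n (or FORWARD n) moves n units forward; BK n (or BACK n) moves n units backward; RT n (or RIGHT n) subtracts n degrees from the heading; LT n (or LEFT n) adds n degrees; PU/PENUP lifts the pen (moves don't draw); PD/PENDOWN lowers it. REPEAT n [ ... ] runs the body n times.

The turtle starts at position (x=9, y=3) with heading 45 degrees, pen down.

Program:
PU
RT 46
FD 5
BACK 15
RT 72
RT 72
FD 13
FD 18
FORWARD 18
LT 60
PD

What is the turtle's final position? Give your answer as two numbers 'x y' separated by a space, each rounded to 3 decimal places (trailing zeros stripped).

Answer: -41.137 -24.931

Derivation:
Executing turtle program step by step:
Start: pos=(9,3), heading=45, pen down
PU: pen up
RT 46: heading 45 -> 359
FD 5: (9,3) -> (13.999,2.913) [heading=359, move]
BK 15: (13.999,2.913) -> (-0.998,3.175) [heading=359, move]
RT 72: heading 359 -> 287
RT 72: heading 287 -> 215
FD 13: (-0.998,3.175) -> (-11.647,-4.282) [heading=215, move]
FD 18: (-11.647,-4.282) -> (-26.392,-14.606) [heading=215, move]
FD 18: (-26.392,-14.606) -> (-41.137,-24.931) [heading=215, move]
LT 60: heading 215 -> 275
PD: pen down
Final: pos=(-41.137,-24.931), heading=275, 0 segment(s) drawn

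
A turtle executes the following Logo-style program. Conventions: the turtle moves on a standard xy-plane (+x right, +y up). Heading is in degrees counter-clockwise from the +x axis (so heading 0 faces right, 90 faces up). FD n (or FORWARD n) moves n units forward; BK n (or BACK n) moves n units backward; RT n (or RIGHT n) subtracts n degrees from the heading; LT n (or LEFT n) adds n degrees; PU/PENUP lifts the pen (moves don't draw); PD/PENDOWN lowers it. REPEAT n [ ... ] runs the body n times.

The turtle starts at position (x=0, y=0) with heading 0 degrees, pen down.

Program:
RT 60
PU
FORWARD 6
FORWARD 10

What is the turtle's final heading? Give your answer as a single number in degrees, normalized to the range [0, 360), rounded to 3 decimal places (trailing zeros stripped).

Answer: 300

Derivation:
Executing turtle program step by step:
Start: pos=(0,0), heading=0, pen down
RT 60: heading 0 -> 300
PU: pen up
FD 6: (0,0) -> (3,-5.196) [heading=300, move]
FD 10: (3,-5.196) -> (8,-13.856) [heading=300, move]
Final: pos=(8,-13.856), heading=300, 0 segment(s) drawn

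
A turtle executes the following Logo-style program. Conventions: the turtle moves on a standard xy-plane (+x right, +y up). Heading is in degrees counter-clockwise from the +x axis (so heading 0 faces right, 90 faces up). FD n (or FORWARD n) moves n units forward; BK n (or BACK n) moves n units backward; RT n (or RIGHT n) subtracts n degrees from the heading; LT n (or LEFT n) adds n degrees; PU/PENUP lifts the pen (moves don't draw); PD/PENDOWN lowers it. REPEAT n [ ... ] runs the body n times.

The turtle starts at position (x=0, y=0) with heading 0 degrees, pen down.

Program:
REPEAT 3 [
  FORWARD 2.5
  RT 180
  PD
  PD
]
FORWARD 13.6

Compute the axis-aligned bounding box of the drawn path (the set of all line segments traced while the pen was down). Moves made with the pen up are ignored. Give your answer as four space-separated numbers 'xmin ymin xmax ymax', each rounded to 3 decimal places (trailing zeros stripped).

Answer: -11.1 0 2.5 0

Derivation:
Executing turtle program step by step:
Start: pos=(0,0), heading=0, pen down
REPEAT 3 [
  -- iteration 1/3 --
  FD 2.5: (0,0) -> (2.5,0) [heading=0, draw]
  RT 180: heading 0 -> 180
  PD: pen down
  PD: pen down
  -- iteration 2/3 --
  FD 2.5: (2.5,0) -> (0,0) [heading=180, draw]
  RT 180: heading 180 -> 0
  PD: pen down
  PD: pen down
  -- iteration 3/3 --
  FD 2.5: (0,0) -> (2.5,0) [heading=0, draw]
  RT 180: heading 0 -> 180
  PD: pen down
  PD: pen down
]
FD 13.6: (2.5,0) -> (-11.1,0) [heading=180, draw]
Final: pos=(-11.1,0), heading=180, 4 segment(s) drawn

Segment endpoints: x in {-11.1, 0, 2.5}, y in {0, 0, 0, 0}
xmin=-11.1, ymin=0, xmax=2.5, ymax=0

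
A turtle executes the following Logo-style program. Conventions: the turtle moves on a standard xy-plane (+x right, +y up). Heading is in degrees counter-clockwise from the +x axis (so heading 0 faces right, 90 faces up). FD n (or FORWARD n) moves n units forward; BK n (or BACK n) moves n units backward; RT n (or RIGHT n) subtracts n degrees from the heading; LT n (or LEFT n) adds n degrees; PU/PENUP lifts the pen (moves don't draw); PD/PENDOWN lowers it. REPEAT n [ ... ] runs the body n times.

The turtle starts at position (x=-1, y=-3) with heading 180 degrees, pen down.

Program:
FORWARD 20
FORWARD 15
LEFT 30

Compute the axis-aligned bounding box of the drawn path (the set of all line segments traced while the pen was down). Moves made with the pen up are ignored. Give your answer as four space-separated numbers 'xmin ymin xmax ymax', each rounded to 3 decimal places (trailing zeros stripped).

Executing turtle program step by step:
Start: pos=(-1,-3), heading=180, pen down
FD 20: (-1,-3) -> (-21,-3) [heading=180, draw]
FD 15: (-21,-3) -> (-36,-3) [heading=180, draw]
LT 30: heading 180 -> 210
Final: pos=(-36,-3), heading=210, 2 segment(s) drawn

Segment endpoints: x in {-36, -21, -1}, y in {-3, -3, -3}
xmin=-36, ymin=-3, xmax=-1, ymax=-3

Answer: -36 -3 -1 -3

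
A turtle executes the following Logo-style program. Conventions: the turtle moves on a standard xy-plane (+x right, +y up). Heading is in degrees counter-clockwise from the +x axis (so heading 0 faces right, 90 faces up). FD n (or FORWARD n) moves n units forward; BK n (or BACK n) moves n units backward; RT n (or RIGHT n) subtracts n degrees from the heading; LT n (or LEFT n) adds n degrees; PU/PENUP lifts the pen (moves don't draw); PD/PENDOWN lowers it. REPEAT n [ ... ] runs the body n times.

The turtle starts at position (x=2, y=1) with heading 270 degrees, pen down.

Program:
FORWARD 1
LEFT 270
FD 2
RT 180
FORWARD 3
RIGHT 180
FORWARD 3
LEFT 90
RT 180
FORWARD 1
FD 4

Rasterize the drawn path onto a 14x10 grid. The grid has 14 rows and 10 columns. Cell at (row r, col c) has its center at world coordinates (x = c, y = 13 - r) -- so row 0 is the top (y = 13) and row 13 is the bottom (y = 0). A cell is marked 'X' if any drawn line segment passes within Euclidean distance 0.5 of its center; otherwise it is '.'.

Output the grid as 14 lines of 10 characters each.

Answer: ..........
..........
..........
..........
..........
..........
..........
..........
X.........
X.........
X.........
X.........
X.X.......
XXXX......

Derivation:
Segment 0: (2,1) -> (2,0)
Segment 1: (2,0) -> (-0,0)
Segment 2: (-0,0) -> (3,0)
Segment 3: (3,0) -> (0,0)
Segment 4: (0,0) -> (0,1)
Segment 5: (0,1) -> (0,5)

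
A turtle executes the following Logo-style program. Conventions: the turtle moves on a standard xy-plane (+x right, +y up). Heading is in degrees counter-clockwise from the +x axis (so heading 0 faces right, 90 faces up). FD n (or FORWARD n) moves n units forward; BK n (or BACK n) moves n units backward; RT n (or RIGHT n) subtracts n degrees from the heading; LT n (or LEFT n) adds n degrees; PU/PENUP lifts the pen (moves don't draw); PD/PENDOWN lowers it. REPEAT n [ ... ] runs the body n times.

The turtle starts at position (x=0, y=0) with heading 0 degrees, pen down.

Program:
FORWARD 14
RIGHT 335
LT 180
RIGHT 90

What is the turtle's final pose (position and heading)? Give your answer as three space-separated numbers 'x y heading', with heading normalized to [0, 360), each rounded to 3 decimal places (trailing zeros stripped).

Answer: 14 0 115

Derivation:
Executing turtle program step by step:
Start: pos=(0,0), heading=0, pen down
FD 14: (0,0) -> (14,0) [heading=0, draw]
RT 335: heading 0 -> 25
LT 180: heading 25 -> 205
RT 90: heading 205 -> 115
Final: pos=(14,0), heading=115, 1 segment(s) drawn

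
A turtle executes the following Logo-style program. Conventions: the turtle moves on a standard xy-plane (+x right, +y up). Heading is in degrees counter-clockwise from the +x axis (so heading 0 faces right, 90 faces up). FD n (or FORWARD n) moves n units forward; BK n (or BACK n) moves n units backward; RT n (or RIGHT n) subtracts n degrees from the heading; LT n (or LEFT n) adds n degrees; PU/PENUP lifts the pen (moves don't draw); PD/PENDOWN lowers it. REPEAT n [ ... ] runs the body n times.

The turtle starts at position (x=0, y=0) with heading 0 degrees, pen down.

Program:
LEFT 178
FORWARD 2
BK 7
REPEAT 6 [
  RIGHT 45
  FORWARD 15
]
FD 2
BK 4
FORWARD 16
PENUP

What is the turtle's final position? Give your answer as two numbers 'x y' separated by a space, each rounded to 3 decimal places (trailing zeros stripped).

Executing turtle program step by step:
Start: pos=(0,0), heading=0, pen down
LT 178: heading 0 -> 178
FD 2: (0,0) -> (-1.999,0.07) [heading=178, draw]
BK 7: (-1.999,0.07) -> (4.997,-0.174) [heading=178, draw]
REPEAT 6 [
  -- iteration 1/6 --
  RT 45: heading 178 -> 133
  FD 15: (4.997,-0.174) -> (-5.233,10.796) [heading=133, draw]
  -- iteration 2/6 --
  RT 45: heading 133 -> 88
  FD 15: (-5.233,10.796) -> (-4.71,25.787) [heading=88, draw]
  -- iteration 3/6 --
  RT 45: heading 88 -> 43
  FD 15: (-4.71,25.787) -> (6.261,36.017) [heading=43, draw]
  -- iteration 4/6 --
  RT 45: heading 43 -> 358
  FD 15: (6.261,36.017) -> (21.252,35.493) [heading=358, draw]
  -- iteration 5/6 --
  RT 45: heading 358 -> 313
  FD 15: (21.252,35.493) -> (31.482,24.523) [heading=313, draw]
  -- iteration 6/6 --
  RT 45: heading 313 -> 268
  FD 15: (31.482,24.523) -> (30.958,9.532) [heading=268, draw]
]
FD 2: (30.958,9.532) -> (30.888,7.533) [heading=268, draw]
BK 4: (30.888,7.533) -> (31.028,11.531) [heading=268, draw]
FD 16: (31.028,11.531) -> (30.47,-4.459) [heading=268, draw]
PU: pen up
Final: pos=(30.47,-4.459), heading=268, 11 segment(s) drawn

Answer: 30.47 -4.459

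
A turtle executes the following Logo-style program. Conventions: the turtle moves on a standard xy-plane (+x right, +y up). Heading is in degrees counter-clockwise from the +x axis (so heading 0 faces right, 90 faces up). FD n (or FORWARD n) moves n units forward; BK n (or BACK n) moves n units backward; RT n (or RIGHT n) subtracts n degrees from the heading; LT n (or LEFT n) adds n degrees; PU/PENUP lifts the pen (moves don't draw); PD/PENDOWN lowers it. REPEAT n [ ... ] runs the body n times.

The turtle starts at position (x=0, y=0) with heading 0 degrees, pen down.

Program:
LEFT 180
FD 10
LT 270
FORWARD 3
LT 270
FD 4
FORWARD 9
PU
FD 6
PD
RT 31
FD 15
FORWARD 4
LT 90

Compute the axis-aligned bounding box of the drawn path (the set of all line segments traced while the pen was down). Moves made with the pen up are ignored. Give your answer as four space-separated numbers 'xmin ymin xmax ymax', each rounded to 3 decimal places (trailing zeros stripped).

Executing turtle program step by step:
Start: pos=(0,0), heading=0, pen down
LT 180: heading 0 -> 180
FD 10: (0,0) -> (-10,0) [heading=180, draw]
LT 270: heading 180 -> 90
FD 3: (-10,0) -> (-10,3) [heading=90, draw]
LT 270: heading 90 -> 0
FD 4: (-10,3) -> (-6,3) [heading=0, draw]
FD 9: (-6,3) -> (3,3) [heading=0, draw]
PU: pen up
FD 6: (3,3) -> (9,3) [heading=0, move]
PD: pen down
RT 31: heading 0 -> 329
FD 15: (9,3) -> (21.858,-4.726) [heading=329, draw]
FD 4: (21.858,-4.726) -> (25.286,-6.786) [heading=329, draw]
LT 90: heading 329 -> 59
Final: pos=(25.286,-6.786), heading=59, 6 segment(s) drawn

Segment endpoints: x in {-10, -10, -6, 0, 3, 9, 21.858, 25.286}, y in {-6.786, -4.726, 0, 0, 3, 3, 3, 3}
xmin=-10, ymin=-6.786, xmax=25.286, ymax=3

Answer: -10 -6.786 25.286 3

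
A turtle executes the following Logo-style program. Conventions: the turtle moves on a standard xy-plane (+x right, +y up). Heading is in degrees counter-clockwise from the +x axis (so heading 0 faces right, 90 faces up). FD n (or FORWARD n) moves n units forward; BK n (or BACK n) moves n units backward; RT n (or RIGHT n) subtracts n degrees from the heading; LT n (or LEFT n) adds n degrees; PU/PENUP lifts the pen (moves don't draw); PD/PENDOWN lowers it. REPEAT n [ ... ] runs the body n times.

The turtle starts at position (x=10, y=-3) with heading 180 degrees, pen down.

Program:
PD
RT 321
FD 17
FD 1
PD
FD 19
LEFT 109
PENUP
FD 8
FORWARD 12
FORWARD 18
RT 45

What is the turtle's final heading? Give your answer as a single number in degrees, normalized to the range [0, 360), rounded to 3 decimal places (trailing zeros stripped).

Executing turtle program step by step:
Start: pos=(10,-3), heading=180, pen down
PD: pen down
RT 321: heading 180 -> 219
FD 17: (10,-3) -> (-3.211,-13.698) [heading=219, draw]
FD 1: (-3.211,-13.698) -> (-3.989,-14.328) [heading=219, draw]
PD: pen down
FD 19: (-3.989,-14.328) -> (-18.754,-26.285) [heading=219, draw]
LT 109: heading 219 -> 328
PU: pen up
FD 8: (-18.754,-26.285) -> (-11.97,-30.524) [heading=328, move]
FD 12: (-11.97,-30.524) -> (-1.793,-36.883) [heading=328, move]
FD 18: (-1.793,-36.883) -> (13.471,-46.422) [heading=328, move]
RT 45: heading 328 -> 283
Final: pos=(13.471,-46.422), heading=283, 3 segment(s) drawn

Answer: 283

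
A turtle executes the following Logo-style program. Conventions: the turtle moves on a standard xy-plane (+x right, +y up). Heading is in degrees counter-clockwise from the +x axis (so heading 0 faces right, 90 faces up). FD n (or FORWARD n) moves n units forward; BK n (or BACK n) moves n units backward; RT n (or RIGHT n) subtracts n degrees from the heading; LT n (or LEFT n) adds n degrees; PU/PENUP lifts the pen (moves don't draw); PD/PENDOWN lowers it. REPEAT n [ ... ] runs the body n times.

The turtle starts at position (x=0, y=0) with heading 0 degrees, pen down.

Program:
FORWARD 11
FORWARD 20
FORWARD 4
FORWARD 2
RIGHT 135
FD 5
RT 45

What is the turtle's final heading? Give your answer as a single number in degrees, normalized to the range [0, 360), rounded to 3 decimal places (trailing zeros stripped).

Answer: 180

Derivation:
Executing turtle program step by step:
Start: pos=(0,0), heading=0, pen down
FD 11: (0,0) -> (11,0) [heading=0, draw]
FD 20: (11,0) -> (31,0) [heading=0, draw]
FD 4: (31,0) -> (35,0) [heading=0, draw]
FD 2: (35,0) -> (37,0) [heading=0, draw]
RT 135: heading 0 -> 225
FD 5: (37,0) -> (33.464,-3.536) [heading=225, draw]
RT 45: heading 225 -> 180
Final: pos=(33.464,-3.536), heading=180, 5 segment(s) drawn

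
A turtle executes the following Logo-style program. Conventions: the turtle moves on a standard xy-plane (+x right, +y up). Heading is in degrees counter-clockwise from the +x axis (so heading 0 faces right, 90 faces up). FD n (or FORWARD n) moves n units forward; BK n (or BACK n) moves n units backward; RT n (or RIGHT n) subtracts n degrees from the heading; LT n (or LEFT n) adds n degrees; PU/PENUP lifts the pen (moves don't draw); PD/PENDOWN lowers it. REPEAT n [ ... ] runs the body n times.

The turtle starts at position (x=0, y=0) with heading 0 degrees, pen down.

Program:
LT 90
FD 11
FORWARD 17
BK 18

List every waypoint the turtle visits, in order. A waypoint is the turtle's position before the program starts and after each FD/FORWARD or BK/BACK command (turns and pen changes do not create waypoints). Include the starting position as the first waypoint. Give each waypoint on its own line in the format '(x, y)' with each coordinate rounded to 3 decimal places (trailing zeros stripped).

Answer: (0, 0)
(0, 11)
(0, 28)
(0, 10)

Derivation:
Executing turtle program step by step:
Start: pos=(0,0), heading=0, pen down
LT 90: heading 0 -> 90
FD 11: (0,0) -> (0,11) [heading=90, draw]
FD 17: (0,11) -> (0,28) [heading=90, draw]
BK 18: (0,28) -> (0,10) [heading=90, draw]
Final: pos=(0,10), heading=90, 3 segment(s) drawn
Waypoints (4 total):
(0, 0)
(0, 11)
(0, 28)
(0, 10)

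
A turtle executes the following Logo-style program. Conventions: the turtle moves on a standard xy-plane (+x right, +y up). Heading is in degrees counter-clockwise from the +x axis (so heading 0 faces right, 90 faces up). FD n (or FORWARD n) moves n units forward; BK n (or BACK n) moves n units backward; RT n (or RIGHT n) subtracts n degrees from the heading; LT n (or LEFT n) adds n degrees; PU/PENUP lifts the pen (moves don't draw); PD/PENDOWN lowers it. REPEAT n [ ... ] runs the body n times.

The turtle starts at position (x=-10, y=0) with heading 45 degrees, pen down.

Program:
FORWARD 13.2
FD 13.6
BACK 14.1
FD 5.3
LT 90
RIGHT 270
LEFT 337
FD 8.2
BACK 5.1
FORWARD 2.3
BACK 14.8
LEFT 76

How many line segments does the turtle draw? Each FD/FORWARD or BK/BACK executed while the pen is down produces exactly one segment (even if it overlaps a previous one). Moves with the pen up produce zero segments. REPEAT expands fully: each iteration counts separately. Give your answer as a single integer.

Answer: 8

Derivation:
Executing turtle program step by step:
Start: pos=(-10,0), heading=45, pen down
FD 13.2: (-10,0) -> (-0.666,9.334) [heading=45, draw]
FD 13.6: (-0.666,9.334) -> (8.95,18.95) [heading=45, draw]
BK 14.1: (8.95,18.95) -> (-1.02,8.98) [heading=45, draw]
FD 5.3: (-1.02,8.98) -> (2.728,12.728) [heading=45, draw]
LT 90: heading 45 -> 135
RT 270: heading 135 -> 225
LT 337: heading 225 -> 202
FD 8.2: (2.728,12.728) -> (-4.875,9.656) [heading=202, draw]
BK 5.1: (-4.875,9.656) -> (-0.146,11.567) [heading=202, draw]
FD 2.3: (-0.146,11.567) -> (-2.279,10.705) [heading=202, draw]
BK 14.8: (-2.279,10.705) -> (11.443,16.249) [heading=202, draw]
LT 76: heading 202 -> 278
Final: pos=(11.443,16.249), heading=278, 8 segment(s) drawn
Segments drawn: 8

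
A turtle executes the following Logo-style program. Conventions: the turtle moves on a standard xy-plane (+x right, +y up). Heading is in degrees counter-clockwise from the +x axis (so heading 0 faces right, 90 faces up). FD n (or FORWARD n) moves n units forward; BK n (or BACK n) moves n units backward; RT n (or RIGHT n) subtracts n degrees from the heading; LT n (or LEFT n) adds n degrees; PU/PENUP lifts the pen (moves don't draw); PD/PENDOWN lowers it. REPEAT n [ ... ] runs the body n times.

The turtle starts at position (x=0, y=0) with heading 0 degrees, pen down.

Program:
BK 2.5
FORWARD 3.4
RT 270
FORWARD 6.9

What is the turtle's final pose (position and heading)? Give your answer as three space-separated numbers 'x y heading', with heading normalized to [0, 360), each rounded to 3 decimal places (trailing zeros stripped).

Answer: 0.9 6.9 90

Derivation:
Executing turtle program step by step:
Start: pos=(0,0), heading=0, pen down
BK 2.5: (0,0) -> (-2.5,0) [heading=0, draw]
FD 3.4: (-2.5,0) -> (0.9,0) [heading=0, draw]
RT 270: heading 0 -> 90
FD 6.9: (0.9,0) -> (0.9,6.9) [heading=90, draw]
Final: pos=(0.9,6.9), heading=90, 3 segment(s) drawn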